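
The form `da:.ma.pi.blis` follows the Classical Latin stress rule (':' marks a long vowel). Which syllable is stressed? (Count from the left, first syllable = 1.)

2

Classical Latin: stress the penult if heavy (long vowel or closed), else the antepenult.
Weights: 2 ma L, 3 pi L, 4 blis H.
The penult (syllable 3, pi) is light, so stress falls on the antepenult (syllable 2, ma).
Stress on syllable 2: da:.ˈma.pi.blis.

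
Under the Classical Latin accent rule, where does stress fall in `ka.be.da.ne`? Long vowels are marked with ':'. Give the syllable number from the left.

Classical Latin: stress the penult if heavy (long vowel or closed), else the antepenult.
Weights: 2 be L, 3 da L, 4 ne L.
The penult (syllable 3, da) is light, so stress falls on the antepenult (syllable 2, be).
Stress on syllable 2: ka.ˈbe.da.ne.

2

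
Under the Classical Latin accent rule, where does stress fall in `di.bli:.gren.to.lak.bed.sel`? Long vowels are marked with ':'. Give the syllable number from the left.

Classical Latin: stress the penult if heavy (long vowel or closed), else the antepenult.
Weights: 5 lak H, 6 bed H, 7 sel H.
The penult (syllable 6, bed) is heavy, so it takes stress.
Stress on syllable 6: di.bli:.gren.to.lak.ˈbed.sel.

6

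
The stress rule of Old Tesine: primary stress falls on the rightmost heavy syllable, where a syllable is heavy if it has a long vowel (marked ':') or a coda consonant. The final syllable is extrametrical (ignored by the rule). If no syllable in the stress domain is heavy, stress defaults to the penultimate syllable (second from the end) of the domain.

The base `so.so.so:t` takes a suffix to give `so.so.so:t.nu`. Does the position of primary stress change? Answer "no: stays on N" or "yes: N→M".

Base `so.so.so:t` (3 syllables):
  The final syllable (3, so:t) is extrametrical; the stress domain is syllables 1–2.
  Weights: 1 so L, 2 so L.
  No heavy syllable in the domain; default to the penultimate syllable (second from the end) of the domain = syllable 1.
  → primary stress on syllable 1.
Suffixed `so.so.so:t.nu` (4 syllables):
  The final syllable (4, nu) is extrametrical; the stress domain is syllables 1–3.
  Weights: 1 so L, 2 so L, 3 so:t H.
  Heavy syllables in the domain: 3. The rightmost is syllable 3 (so:t).
  → primary stress on syllable 3.

yes: 1→3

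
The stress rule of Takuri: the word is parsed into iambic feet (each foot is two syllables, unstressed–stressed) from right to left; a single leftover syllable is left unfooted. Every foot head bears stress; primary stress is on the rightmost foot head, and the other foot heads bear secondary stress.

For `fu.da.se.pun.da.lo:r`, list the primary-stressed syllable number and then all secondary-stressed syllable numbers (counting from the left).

Parse right to left into iambic (σˈσ) feet: (fu.ˈda) (se.ˈpun) (da.ˈlo:r).
Foot heads (stressed positions): 2, 4, 6.
End Rule Rightmost: primary stress on the rightmost head = syllable 6.
Secondary stress on 2, 4: fu.ˌda.se.ˌpun.da.ˈlo:r.

primary 6, secondary 2, 4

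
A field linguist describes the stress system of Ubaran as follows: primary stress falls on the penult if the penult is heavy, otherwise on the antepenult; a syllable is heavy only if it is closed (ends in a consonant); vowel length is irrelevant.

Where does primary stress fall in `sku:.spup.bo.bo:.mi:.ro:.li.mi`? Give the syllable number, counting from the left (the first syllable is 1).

6

Weights: 6 ro: L, 7 li L, 8 mi L.
The penult (syllable 7, li) is light, so stress falls on the antepenult (syllable 6, ro:).
Primary stress: syllable 6 → sku:.spup.bo.bo:.mi:.ˈro:.li.mi.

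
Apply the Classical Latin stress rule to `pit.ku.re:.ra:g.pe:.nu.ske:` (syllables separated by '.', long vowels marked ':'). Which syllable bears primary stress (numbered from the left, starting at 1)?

Classical Latin: stress the penult if heavy (long vowel or closed), else the antepenult.
Weights: 5 pe: H, 6 nu L, 7 ske: H.
The penult (syllable 6, nu) is light, so stress falls on the antepenult (syllable 5, pe:).
Stress on syllable 5: pit.ku.re:.ra:g.ˈpe:.nu.ske:.

5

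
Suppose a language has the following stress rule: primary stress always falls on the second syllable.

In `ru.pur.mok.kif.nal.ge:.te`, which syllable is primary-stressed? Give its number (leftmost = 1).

2

The word has 7 syllables; the second syllable is syllable 2 (pur).
Primary stress: syllable 2 → ru.ˈpur.mok.kif.nal.ge:.te.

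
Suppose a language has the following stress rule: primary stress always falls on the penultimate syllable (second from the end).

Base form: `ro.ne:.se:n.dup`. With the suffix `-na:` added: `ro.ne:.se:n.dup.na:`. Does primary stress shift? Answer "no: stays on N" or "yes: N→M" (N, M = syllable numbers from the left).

yes: 3→4

Base `ro.ne:.se:n.dup` (4 syllables):
  The word has 4 syllables; the penultimate syllable (second from the end) is syllable 3 (se:n).
  → primary stress on syllable 3.
Suffixed `ro.ne:.se:n.dup.na:` (5 syllables):
  The word has 5 syllables; the penultimate syllable (second from the end) is syllable 4 (dup).
  → primary stress on syllable 4.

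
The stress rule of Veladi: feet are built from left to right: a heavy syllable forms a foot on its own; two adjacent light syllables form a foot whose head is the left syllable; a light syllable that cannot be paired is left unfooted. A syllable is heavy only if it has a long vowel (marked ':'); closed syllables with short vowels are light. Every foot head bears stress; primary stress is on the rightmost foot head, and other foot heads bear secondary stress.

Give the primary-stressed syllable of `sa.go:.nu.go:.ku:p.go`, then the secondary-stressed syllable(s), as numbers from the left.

Weights: 1 sa L, 2 go: H, 3 nu L, 4 go: H, 5 ku:p H, 6 go L.
Parse left to right (heavy = foot alone; LL = one foot; stranded L unfooted): sa (ˈgo:) nu (ˈgo:) (ˈku:p) go.
Foot heads: 2, 4, 5.
Primary stress on the rightmost head = syllable 5.
Secondary stress on 2, 4: sa.ˌgo:.nu.ˌgo:.ˈku:p.go.

primary 5, secondary 2, 4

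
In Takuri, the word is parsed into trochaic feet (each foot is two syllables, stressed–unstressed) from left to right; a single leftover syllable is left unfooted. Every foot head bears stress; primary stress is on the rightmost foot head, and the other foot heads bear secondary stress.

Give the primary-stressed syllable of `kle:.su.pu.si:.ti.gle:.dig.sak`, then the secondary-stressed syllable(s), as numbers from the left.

Parse left to right into trochaic (ˈσσ) feet: (ˈkle:.su) (ˈpu.si:) (ˈti.gle:) (ˈdig.sak).
Foot heads (stressed positions): 1, 3, 5, 7.
End Rule Rightmost: primary stress on the rightmost head = syllable 7.
Secondary stress on 1, 3, 5: ˌkle:.su.ˌpu.si:.ˌti.gle:.ˈdig.sak.

primary 7, secondary 1, 3, 5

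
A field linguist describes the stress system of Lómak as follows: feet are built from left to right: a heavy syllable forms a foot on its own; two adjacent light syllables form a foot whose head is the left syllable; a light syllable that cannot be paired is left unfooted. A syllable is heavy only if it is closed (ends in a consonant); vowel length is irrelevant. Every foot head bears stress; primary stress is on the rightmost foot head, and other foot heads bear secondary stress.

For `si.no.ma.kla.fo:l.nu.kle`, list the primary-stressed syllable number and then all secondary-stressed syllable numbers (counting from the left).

primary 6, secondary 1, 3, 5

Weights: 1 si L, 2 no L, 3 ma L, 4 kla L, 5 fo:l H, 6 nu L, 7 kle L.
Parse left to right (heavy = foot alone; LL = one foot; stranded L unfooted): (ˈsi.no) (ˈma.kla) (ˈfo:l) (ˈnu.kle).
Foot heads: 1, 3, 5, 6.
Primary stress on the rightmost head = syllable 6.
Secondary stress on 1, 3, 5: ˌsi.no.ˌma.kla.ˌfo:l.ˈnu.kle.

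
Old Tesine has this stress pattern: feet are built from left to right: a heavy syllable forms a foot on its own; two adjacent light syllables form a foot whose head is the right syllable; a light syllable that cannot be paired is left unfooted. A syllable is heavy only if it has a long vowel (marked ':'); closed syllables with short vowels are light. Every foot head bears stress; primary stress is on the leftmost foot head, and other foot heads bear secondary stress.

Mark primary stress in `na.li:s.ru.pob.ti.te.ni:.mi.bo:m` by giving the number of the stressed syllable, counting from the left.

Weights: 1 na L, 2 li:s H, 3 ru L, 4 pob L, 5 ti L, 6 te L, 7 ni: H, 8 mi L, 9 bo:m H.
Parse left to right (heavy = foot alone; LL = one foot; stranded L unfooted): na (ˈli:s) (ru.ˈpob) (ti.ˈte) (ˈni:) mi (ˈbo:m).
Foot heads: 2, 4, 6, 7, 9.
Primary stress on the leftmost head = syllable 2.
Primary stress: syllable 2 → na.ˈli:s.ru.pob.ti.te.ni:.mi.bo:m.

2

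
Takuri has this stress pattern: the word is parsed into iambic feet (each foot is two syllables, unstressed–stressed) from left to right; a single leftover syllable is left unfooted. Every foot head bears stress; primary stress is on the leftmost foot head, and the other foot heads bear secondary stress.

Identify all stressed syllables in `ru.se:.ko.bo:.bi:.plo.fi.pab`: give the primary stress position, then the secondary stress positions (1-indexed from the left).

primary 2, secondary 4, 6, 8

Parse left to right into iambic (σˈσ) feet: (ru.ˈse:) (ko.ˈbo:) (bi:.ˈplo) (fi.ˈpab).
Foot heads (stressed positions): 2, 4, 6, 8.
End Rule Leftmost: primary stress on the leftmost head = syllable 2.
Secondary stress on 4, 6, 8: ru.ˈse:.ko.ˌbo:.bi:.ˌplo.fi.ˌpab.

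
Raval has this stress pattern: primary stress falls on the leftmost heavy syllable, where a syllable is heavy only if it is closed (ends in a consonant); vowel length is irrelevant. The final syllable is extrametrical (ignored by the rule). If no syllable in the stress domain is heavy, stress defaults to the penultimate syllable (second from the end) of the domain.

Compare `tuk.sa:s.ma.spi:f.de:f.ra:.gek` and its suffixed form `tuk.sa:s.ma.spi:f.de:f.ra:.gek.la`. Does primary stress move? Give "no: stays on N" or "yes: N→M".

Base `tuk.sa:s.ma.spi:f.de:f.ra:.gek` (7 syllables):
  The final syllable (7, gek) is extrametrical; the stress domain is syllables 1–6.
  Weights: 1 tuk H, 2 sa:s H, 3 ma L, 4 spi:f H, 5 de:f H, 6 ra: L.
  Heavy syllables in the domain: 1, 2, 4, 5. The leftmost is syllable 1 (tuk).
  → primary stress on syllable 1.
Suffixed `tuk.sa:s.ma.spi:f.de:f.ra:.gek.la` (8 syllables):
  The final syllable (8, la) is extrametrical; the stress domain is syllables 1–7.
  Weights: 1 tuk H, 2 sa:s H, 3 ma L, 4 spi:f H, 5 de:f H, 6 ra: L, 7 gek H.
  Heavy syllables in the domain: 1, 2, 4, 5, 7. The leftmost is syllable 1 (tuk).
  → primary stress on syllable 1.

no: stays on 1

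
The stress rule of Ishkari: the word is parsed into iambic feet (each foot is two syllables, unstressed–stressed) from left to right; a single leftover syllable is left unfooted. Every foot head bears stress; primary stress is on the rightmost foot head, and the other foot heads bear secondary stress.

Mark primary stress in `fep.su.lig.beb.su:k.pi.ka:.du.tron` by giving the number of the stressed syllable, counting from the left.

8

Parse left to right into iambic (σˈσ) feet: (fep.ˈsu) (lig.ˈbeb) (su:k.ˈpi) (ka:.ˈdu) tron. Syllable 9 is left unfooted.
Foot heads (stressed positions): 2, 4, 6, 8.
End Rule Rightmost: primary stress on the rightmost head = syllable 8.
Primary stress: syllable 8 → fep.su.lig.beb.su:k.pi.ka:.ˈdu.tron.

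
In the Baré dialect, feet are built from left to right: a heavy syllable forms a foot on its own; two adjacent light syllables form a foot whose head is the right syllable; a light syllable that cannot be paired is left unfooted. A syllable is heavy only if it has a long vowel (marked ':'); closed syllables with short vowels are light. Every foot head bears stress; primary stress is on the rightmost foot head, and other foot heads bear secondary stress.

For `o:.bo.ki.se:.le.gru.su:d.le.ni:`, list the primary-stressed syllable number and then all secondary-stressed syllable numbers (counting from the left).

Weights: 1 o: H, 2 bo L, 3 ki L, 4 se: H, 5 le L, 6 gru L, 7 su:d H, 8 le L, 9 ni: H.
Parse left to right (heavy = foot alone; LL = one foot; stranded L unfooted): (ˈo:) (bo.ˈki) (ˈse:) (le.ˈgru) (ˈsu:d) le (ˈni:).
Foot heads: 1, 3, 4, 6, 7, 9.
Primary stress on the rightmost head = syllable 9.
Secondary stress on 1, 3, 4, 6, 7: ˌo:.bo.ˌki.ˌse:.le.ˌgru.ˌsu:d.le.ˈni:.

primary 9, secondary 1, 3, 4, 6, 7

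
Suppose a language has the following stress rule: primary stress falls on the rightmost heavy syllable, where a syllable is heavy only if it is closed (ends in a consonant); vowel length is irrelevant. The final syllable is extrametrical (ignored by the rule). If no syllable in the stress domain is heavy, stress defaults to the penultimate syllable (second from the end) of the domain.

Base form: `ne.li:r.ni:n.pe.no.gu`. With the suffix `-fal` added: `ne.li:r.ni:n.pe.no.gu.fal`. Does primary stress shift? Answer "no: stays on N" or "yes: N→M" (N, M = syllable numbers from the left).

Base `ne.li:r.ni:n.pe.no.gu` (6 syllables):
  The final syllable (6, gu) is extrametrical; the stress domain is syllables 1–5.
  Weights: 1 ne L, 2 li:r H, 3 ni:n H, 4 pe L, 5 no L.
  Heavy syllables in the domain: 2, 3. The rightmost is syllable 3 (ni:n).
  → primary stress on syllable 3.
Suffixed `ne.li:r.ni:n.pe.no.gu.fal` (7 syllables):
  The final syllable (7, fal) is extrametrical; the stress domain is syllables 1–6.
  Weights: 1 ne L, 2 li:r H, 3 ni:n H, 4 pe L, 5 no L, 6 gu L.
  Heavy syllables in the domain: 2, 3. The rightmost is syllable 3 (ni:n).
  → primary stress on syllable 3.

no: stays on 3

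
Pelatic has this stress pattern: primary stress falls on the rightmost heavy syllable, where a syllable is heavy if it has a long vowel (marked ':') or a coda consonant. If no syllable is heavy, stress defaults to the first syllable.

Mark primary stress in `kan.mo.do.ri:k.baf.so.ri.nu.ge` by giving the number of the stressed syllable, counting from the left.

5

Weights: 1 kan H, 2 mo L, 3 do L, 4 ri:k H, 5 baf H, 6 so L, 7 ri L, 8 nu L, 9 ge L.
Heavy syllables in the domain: 1, 4, 5. The rightmost is syllable 5 (baf).
Primary stress: syllable 5 → kan.mo.do.ri:k.ˈbaf.so.ri.nu.ge.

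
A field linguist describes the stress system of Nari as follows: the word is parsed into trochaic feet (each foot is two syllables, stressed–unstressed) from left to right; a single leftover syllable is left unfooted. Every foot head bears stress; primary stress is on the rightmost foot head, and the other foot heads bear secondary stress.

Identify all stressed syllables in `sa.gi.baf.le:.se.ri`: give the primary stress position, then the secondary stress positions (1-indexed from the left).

primary 5, secondary 1, 3

Parse left to right into trochaic (ˈσσ) feet: (ˈsa.gi) (ˈbaf.le:) (ˈse.ri).
Foot heads (stressed positions): 1, 3, 5.
End Rule Rightmost: primary stress on the rightmost head = syllable 5.
Secondary stress on 1, 3: ˌsa.gi.ˌbaf.le:.ˈse.ri.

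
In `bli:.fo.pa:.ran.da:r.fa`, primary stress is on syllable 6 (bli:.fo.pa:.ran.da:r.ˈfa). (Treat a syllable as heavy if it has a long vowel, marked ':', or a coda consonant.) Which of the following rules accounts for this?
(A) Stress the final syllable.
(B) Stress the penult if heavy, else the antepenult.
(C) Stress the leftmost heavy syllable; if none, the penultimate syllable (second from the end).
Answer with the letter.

Rule A → syllable 6 ✓.
Rule B → syllable 5 (observed: 6).
Rule C → syllable 1 (observed: 6).

A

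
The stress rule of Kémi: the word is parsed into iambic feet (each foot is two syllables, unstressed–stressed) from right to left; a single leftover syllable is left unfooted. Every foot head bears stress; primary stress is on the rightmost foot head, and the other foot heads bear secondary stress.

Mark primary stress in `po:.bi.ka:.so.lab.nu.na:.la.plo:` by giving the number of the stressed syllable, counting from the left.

Parse right to left into iambic (σˈσ) feet: po: (bi.ˈka:) (so.ˈlab) (nu.ˈna:) (la.ˈplo:). Syllable 1 is left unfooted.
Foot heads (stressed positions): 3, 5, 7, 9.
End Rule Rightmost: primary stress on the rightmost head = syllable 9.
Primary stress: syllable 9 → po:.bi.ka:.so.lab.nu.na:.la.ˈplo:.

9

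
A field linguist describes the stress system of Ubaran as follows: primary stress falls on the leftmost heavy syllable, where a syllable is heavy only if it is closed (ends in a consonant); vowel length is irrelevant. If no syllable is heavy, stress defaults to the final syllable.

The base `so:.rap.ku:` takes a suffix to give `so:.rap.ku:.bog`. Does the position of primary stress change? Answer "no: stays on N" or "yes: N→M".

Base `so:.rap.ku:` (3 syllables):
  Weights: 1 so: L, 2 rap H, 3 ku: L.
  Heavy syllables in the domain: 2. The leftmost is syllable 2 (rap).
  → primary stress on syllable 2.
Suffixed `so:.rap.ku:.bog` (4 syllables):
  Weights: 1 so: L, 2 rap H, 3 ku: L, 4 bog H.
  Heavy syllables in the domain: 2, 4. The leftmost is syllable 2 (rap).
  → primary stress on syllable 2.

no: stays on 2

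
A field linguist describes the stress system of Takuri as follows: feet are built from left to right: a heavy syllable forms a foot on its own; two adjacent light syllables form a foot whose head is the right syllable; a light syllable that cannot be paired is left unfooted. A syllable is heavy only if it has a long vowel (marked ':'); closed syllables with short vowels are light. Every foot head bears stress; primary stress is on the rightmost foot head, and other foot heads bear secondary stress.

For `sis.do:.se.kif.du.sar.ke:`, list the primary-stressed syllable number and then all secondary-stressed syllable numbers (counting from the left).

primary 7, secondary 2, 4, 6

Weights: 1 sis L, 2 do: H, 3 se L, 4 kif L, 5 du L, 6 sar L, 7 ke: H.
Parse left to right (heavy = foot alone; LL = one foot; stranded L unfooted): sis (ˈdo:) (se.ˈkif) (du.ˈsar) (ˈke:).
Foot heads: 2, 4, 6, 7.
Primary stress on the rightmost head = syllable 7.
Secondary stress on 2, 4, 6: sis.ˌdo:.se.ˌkif.du.ˌsar.ˈke:.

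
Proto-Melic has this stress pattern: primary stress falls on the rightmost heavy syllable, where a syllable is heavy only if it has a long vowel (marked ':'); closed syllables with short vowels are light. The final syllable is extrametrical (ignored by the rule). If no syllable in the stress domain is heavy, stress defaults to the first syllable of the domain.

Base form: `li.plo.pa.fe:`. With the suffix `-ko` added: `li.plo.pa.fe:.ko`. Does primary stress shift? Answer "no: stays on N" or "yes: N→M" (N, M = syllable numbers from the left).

yes: 1→4

Base `li.plo.pa.fe:` (4 syllables):
  The final syllable (4, fe:) is extrametrical; the stress domain is syllables 1–3.
  Weights: 1 li L, 2 plo L, 3 pa L.
  No heavy syllable in the domain; default to the first syllable of the domain = syllable 1.
  → primary stress on syllable 1.
Suffixed `li.plo.pa.fe:.ko` (5 syllables):
  The final syllable (5, ko) is extrametrical; the stress domain is syllables 1–4.
  Weights: 1 li L, 2 plo L, 3 pa L, 4 fe: H.
  Heavy syllables in the domain: 4. The rightmost is syllable 4 (fe:).
  → primary stress on syllable 4.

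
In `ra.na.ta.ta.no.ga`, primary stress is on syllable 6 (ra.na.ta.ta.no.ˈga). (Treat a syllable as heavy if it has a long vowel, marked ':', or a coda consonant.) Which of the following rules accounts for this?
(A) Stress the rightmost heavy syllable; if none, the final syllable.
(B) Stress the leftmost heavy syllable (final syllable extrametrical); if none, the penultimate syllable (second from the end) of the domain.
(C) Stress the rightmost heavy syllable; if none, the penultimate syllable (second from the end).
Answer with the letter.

A

Rule A → syllable 6 ✓.
Rule B → syllable 4 (observed: 6).
Rule C → syllable 5 (observed: 6).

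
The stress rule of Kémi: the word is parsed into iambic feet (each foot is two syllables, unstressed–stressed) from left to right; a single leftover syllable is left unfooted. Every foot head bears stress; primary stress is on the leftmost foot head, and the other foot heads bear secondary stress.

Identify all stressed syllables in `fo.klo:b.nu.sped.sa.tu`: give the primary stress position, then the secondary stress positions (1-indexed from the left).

primary 2, secondary 4, 6

Parse left to right into iambic (σˈσ) feet: (fo.ˈklo:b) (nu.ˈsped) (sa.ˈtu).
Foot heads (stressed positions): 2, 4, 6.
End Rule Leftmost: primary stress on the leftmost head = syllable 2.
Secondary stress on 4, 6: fo.ˈklo:b.nu.ˌsped.sa.ˌtu.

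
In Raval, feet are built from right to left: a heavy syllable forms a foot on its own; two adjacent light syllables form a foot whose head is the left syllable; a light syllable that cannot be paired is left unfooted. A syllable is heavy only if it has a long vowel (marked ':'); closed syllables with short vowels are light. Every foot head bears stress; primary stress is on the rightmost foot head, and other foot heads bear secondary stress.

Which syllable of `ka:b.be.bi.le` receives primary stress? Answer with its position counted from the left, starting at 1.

Weights: 1 ka:b H, 2 be L, 3 bi L, 4 le L.
Parse right to left (heavy = foot alone; LL = one foot; stranded L unfooted): (ˈka:b) be (ˈbi.le).
Foot heads: 1, 3.
Primary stress on the rightmost head = syllable 3.
Primary stress: syllable 3 → ka:b.be.ˈbi.le.

3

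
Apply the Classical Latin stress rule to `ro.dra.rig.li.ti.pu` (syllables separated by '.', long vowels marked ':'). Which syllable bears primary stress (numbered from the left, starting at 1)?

4

Classical Latin: stress the penult if heavy (long vowel or closed), else the antepenult.
Weights: 4 li L, 5 ti L, 6 pu L.
The penult (syllable 5, ti) is light, so stress falls on the antepenult (syllable 4, li).
Stress on syllable 4: ro.dra.rig.ˈli.ti.pu.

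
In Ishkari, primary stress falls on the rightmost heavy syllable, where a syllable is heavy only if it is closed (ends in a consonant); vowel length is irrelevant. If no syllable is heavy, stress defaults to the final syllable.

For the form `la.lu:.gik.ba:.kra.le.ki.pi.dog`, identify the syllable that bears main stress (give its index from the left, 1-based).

Weights: 1 la L, 2 lu: L, 3 gik H, 4 ba: L, 5 kra L, 6 le L, 7 ki L, 8 pi L, 9 dog H.
Heavy syllables in the domain: 3, 9. The rightmost is syllable 9 (dog).
Primary stress: syllable 9 → la.lu:.gik.ba:.kra.le.ki.pi.ˈdog.

9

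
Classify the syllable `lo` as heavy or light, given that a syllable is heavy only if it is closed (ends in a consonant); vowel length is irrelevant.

`lo`: short vowel, open (no coda). Open (no coda) → light.

light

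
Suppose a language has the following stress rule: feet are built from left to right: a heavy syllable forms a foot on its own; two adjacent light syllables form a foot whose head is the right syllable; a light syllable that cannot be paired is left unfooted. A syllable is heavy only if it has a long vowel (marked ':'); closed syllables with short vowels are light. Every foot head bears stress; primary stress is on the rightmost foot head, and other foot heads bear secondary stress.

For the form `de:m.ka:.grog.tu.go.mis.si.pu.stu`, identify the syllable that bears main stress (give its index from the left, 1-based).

8

Weights: 1 de:m H, 2 ka: H, 3 grog L, 4 tu L, 5 go L, 6 mis L, 7 si L, 8 pu L, 9 stu L.
Parse left to right (heavy = foot alone; LL = one foot; stranded L unfooted): (ˈde:m) (ˈka:) (grog.ˈtu) (go.ˈmis) (si.ˈpu) stu.
Foot heads: 1, 2, 4, 6, 8.
Primary stress on the rightmost head = syllable 8.
Primary stress: syllable 8 → de:m.ka:.grog.tu.go.mis.si.ˈpu.stu.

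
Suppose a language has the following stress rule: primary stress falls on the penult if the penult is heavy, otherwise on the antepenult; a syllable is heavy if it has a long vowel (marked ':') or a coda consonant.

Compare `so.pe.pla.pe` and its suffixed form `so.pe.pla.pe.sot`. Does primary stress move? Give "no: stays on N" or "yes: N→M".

yes: 2→3

Base `so.pe.pla.pe` (4 syllables):
  Weights: 2 pe L, 3 pla L, 4 pe L.
  The penult (syllable 3, pla) is light, so stress falls on the antepenult (syllable 2, pe).
  → primary stress on syllable 2.
Suffixed `so.pe.pla.pe.sot` (5 syllables):
  Weights: 3 pla L, 4 pe L, 5 sot H.
  The penult (syllable 4, pe) is light, so stress falls on the antepenult (syllable 3, pla).
  → primary stress on syllable 3.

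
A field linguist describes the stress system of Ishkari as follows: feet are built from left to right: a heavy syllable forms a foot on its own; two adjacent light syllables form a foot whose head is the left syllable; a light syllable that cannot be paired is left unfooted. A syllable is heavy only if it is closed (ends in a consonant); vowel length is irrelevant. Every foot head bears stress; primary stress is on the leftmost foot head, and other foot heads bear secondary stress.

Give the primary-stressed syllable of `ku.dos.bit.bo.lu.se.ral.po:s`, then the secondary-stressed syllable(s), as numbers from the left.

Weights: 1 ku L, 2 dos H, 3 bit H, 4 bo L, 5 lu L, 6 se L, 7 ral H, 8 po:s H.
Parse left to right (heavy = foot alone; LL = one foot; stranded L unfooted): ku (ˈdos) (ˈbit) (ˈbo.lu) se (ˈral) (ˈpo:s).
Foot heads: 2, 3, 4, 7, 8.
Primary stress on the leftmost head = syllable 2.
Secondary stress on 3, 4, 7, 8: ku.ˈdos.ˌbit.ˌbo.lu.se.ˌral.ˌpo:s.

primary 2, secondary 3, 4, 7, 8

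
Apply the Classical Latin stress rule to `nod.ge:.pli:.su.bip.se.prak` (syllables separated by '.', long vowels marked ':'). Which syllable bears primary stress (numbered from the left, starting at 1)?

5

Classical Latin: stress the penult if heavy (long vowel or closed), else the antepenult.
Weights: 5 bip H, 6 se L, 7 prak H.
The penult (syllable 6, se) is light, so stress falls on the antepenult (syllable 5, bip).
Stress on syllable 5: nod.ge:.pli:.su.ˈbip.se.prak.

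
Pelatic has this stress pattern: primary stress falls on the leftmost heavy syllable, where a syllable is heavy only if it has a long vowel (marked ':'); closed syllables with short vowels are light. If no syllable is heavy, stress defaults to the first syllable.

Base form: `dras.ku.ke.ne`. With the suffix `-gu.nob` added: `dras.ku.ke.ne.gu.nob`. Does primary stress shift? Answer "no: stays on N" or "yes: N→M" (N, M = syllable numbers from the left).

Base `dras.ku.ke.ne` (4 syllables):
  Weights: 1 dras L, 2 ku L, 3 ke L, 4 ne L.
  No heavy syllable in the domain; default to the first syllable = syllable 1.
  → primary stress on syllable 1.
Suffixed `dras.ku.ke.ne.gu.nob` (6 syllables):
  Weights: 1 dras L, 2 ku L, 3 ke L, 4 ne L, 5 gu L, 6 nob L.
  No heavy syllable in the domain; default to the first syllable = syllable 1.
  → primary stress on syllable 1.

no: stays on 1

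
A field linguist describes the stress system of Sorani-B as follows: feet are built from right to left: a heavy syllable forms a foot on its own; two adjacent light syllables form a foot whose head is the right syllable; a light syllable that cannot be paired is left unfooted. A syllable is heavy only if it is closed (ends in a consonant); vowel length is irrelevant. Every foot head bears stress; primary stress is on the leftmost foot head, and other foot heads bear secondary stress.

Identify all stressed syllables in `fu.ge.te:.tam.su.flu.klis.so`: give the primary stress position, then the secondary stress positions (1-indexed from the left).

primary 3, secondary 4, 6, 7

Weights: 1 fu L, 2 ge L, 3 te: L, 4 tam H, 5 su L, 6 flu L, 7 klis H, 8 so L.
Parse right to left (heavy = foot alone; LL = one foot; stranded L unfooted): fu (ge.ˈte:) (ˈtam) (su.ˈflu) (ˈklis) so.
Foot heads: 3, 4, 6, 7.
Primary stress on the leftmost head = syllable 3.
Secondary stress on 4, 6, 7: fu.ge.ˈte:.ˌtam.su.ˌflu.ˌklis.so.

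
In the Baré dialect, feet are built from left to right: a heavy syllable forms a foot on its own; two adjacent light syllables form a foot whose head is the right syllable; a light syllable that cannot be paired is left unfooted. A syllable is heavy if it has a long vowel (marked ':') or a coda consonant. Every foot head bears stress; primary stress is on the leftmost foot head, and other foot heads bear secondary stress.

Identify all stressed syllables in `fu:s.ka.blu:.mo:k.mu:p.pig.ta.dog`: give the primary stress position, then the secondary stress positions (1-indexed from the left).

Weights: 1 fu:s H, 2 ka L, 3 blu: H, 4 mo:k H, 5 mu:p H, 6 pig H, 7 ta L, 8 dog H.
Parse left to right (heavy = foot alone; LL = one foot; stranded L unfooted): (ˈfu:s) ka (ˈblu:) (ˈmo:k) (ˈmu:p) (ˈpig) ta (ˈdog).
Foot heads: 1, 3, 4, 5, 6, 8.
Primary stress on the leftmost head = syllable 1.
Secondary stress on 3, 4, 5, 6, 8: ˈfu:s.ka.ˌblu:.ˌmo:k.ˌmu:p.ˌpig.ta.ˌdog.

primary 1, secondary 3, 4, 5, 6, 8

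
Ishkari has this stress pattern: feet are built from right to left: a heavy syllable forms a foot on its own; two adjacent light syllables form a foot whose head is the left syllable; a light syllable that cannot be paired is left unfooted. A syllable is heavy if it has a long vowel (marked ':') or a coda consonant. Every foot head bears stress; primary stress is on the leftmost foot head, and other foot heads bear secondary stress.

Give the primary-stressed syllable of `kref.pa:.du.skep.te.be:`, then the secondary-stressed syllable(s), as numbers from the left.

Weights: 1 kref H, 2 pa: H, 3 du L, 4 skep H, 5 te L, 6 be: H.
Parse right to left (heavy = foot alone; LL = one foot; stranded L unfooted): (ˈkref) (ˈpa:) du (ˈskep) te (ˈbe:).
Foot heads: 1, 2, 4, 6.
Primary stress on the leftmost head = syllable 1.
Secondary stress on 2, 4, 6: ˈkref.ˌpa:.du.ˌskep.te.ˌbe:.

primary 1, secondary 2, 4, 6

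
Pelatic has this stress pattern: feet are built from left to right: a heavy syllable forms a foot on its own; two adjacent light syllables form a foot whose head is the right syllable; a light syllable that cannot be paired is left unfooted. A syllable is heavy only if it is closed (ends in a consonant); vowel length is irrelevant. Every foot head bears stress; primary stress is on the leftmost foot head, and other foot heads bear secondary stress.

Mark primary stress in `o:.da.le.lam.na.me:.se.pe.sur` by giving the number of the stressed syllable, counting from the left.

Weights: 1 o: L, 2 da L, 3 le L, 4 lam H, 5 na L, 6 me: L, 7 se L, 8 pe L, 9 sur H.
Parse left to right (heavy = foot alone; LL = one foot; stranded L unfooted): (o:.ˈda) le (ˈlam) (na.ˈme:) (se.ˈpe) (ˈsur).
Foot heads: 2, 4, 6, 8, 9.
Primary stress on the leftmost head = syllable 2.
Primary stress: syllable 2 → o:.ˈda.le.lam.na.me:.se.pe.sur.

2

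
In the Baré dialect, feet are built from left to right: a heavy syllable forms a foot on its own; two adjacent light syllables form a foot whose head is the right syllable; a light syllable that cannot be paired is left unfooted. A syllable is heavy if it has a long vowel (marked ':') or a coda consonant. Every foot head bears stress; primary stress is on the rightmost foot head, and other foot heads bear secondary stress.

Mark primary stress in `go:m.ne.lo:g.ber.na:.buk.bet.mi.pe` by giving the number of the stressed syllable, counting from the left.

9

Weights: 1 go:m H, 2 ne L, 3 lo:g H, 4 ber H, 5 na: H, 6 buk H, 7 bet H, 8 mi L, 9 pe L.
Parse left to right (heavy = foot alone; LL = one foot; stranded L unfooted): (ˈgo:m) ne (ˈlo:g) (ˈber) (ˈna:) (ˈbuk) (ˈbet) (mi.ˈpe).
Foot heads: 1, 3, 4, 5, 6, 7, 9.
Primary stress on the rightmost head = syllable 9.
Primary stress: syllable 9 → go:m.ne.lo:g.ber.na:.buk.bet.mi.ˈpe.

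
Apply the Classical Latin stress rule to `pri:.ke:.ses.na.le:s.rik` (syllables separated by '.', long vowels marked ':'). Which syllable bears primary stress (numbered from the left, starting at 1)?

Classical Latin: stress the penult if heavy (long vowel or closed), else the antepenult.
Weights: 4 na L, 5 le:s H, 6 rik H.
The penult (syllable 5, le:s) is heavy, so it takes stress.
Stress on syllable 5: pri:.ke:.ses.na.ˈle:s.rik.

5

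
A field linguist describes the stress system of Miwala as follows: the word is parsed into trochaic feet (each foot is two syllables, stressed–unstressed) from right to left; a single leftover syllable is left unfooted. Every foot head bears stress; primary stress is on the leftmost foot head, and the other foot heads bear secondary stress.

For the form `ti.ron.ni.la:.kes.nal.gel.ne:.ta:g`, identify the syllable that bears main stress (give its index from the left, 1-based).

2

Parse right to left into trochaic (ˈσσ) feet: ti (ˈron.ni) (ˈla:.kes) (ˈnal.gel) (ˈne:.ta:g). Syllable 1 is left unfooted.
Foot heads (stressed positions): 2, 4, 6, 8.
End Rule Leftmost: primary stress on the leftmost head = syllable 2.
Primary stress: syllable 2 → ti.ˈron.ni.la:.kes.nal.gel.ne:.ta:g.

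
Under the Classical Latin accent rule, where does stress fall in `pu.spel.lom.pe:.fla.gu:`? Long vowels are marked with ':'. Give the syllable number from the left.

4

Classical Latin: stress the penult if heavy (long vowel or closed), else the antepenult.
Weights: 4 pe: H, 5 fla L, 6 gu: H.
The penult (syllable 5, fla) is light, so stress falls on the antepenult (syllable 4, pe:).
Stress on syllable 4: pu.spel.lom.ˈpe:.fla.gu:.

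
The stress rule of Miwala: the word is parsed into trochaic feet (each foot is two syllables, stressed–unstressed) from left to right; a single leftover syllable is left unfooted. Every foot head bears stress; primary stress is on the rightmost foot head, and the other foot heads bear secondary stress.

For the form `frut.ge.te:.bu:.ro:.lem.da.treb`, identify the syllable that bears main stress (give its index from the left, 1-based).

Parse left to right into trochaic (ˈσσ) feet: (ˈfrut.ge) (ˈte:.bu:) (ˈro:.lem) (ˈda.treb).
Foot heads (stressed positions): 1, 3, 5, 7.
End Rule Rightmost: primary stress on the rightmost head = syllable 7.
Primary stress: syllable 7 → frut.ge.te:.bu:.ro:.lem.ˈda.treb.

7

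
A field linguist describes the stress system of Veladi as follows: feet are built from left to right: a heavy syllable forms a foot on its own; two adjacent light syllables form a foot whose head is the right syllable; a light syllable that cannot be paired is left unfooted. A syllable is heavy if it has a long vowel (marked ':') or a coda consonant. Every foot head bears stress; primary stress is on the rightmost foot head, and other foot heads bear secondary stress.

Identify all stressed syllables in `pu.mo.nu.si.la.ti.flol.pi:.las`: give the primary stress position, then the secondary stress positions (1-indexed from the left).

primary 9, secondary 2, 4, 6, 7, 8

Weights: 1 pu L, 2 mo L, 3 nu L, 4 si L, 5 la L, 6 ti L, 7 flol H, 8 pi: H, 9 las H.
Parse left to right (heavy = foot alone; LL = one foot; stranded L unfooted): (pu.ˈmo) (nu.ˈsi) (la.ˈti) (ˈflol) (ˈpi:) (ˈlas).
Foot heads: 2, 4, 6, 7, 8, 9.
Primary stress on the rightmost head = syllable 9.
Secondary stress on 2, 4, 6, 7, 8: pu.ˌmo.nu.ˌsi.la.ˌti.ˌflol.ˌpi:.ˈlas.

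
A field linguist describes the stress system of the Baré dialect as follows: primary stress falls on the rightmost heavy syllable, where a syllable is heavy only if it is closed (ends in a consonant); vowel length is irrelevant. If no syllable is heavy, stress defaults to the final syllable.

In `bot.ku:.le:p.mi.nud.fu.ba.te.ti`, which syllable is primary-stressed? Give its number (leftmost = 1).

Weights: 1 bot H, 2 ku: L, 3 le:p H, 4 mi L, 5 nud H, 6 fu L, 7 ba L, 8 te L, 9 ti L.
Heavy syllables in the domain: 1, 3, 5. The rightmost is syllable 5 (nud).
Primary stress: syllable 5 → bot.ku:.le:p.mi.ˈnud.fu.ba.te.ti.

5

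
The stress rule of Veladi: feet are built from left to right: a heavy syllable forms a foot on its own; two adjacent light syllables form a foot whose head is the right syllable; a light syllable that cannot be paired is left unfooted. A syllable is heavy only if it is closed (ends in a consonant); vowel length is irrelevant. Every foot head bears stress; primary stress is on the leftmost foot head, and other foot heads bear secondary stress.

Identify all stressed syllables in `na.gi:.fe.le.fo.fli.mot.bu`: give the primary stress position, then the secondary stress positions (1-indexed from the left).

primary 2, secondary 4, 6, 7

Weights: 1 na L, 2 gi: L, 3 fe L, 4 le L, 5 fo L, 6 fli L, 7 mot H, 8 bu L.
Parse left to right (heavy = foot alone; LL = one foot; stranded L unfooted): (na.ˈgi:) (fe.ˈle) (fo.ˈfli) (ˈmot) bu.
Foot heads: 2, 4, 6, 7.
Primary stress on the leftmost head = syllable 2.
Secondary stress on 4, 6, 7: na.ˈgi:.fe.ˌle.fo.ˌfli.ˌmot.bu.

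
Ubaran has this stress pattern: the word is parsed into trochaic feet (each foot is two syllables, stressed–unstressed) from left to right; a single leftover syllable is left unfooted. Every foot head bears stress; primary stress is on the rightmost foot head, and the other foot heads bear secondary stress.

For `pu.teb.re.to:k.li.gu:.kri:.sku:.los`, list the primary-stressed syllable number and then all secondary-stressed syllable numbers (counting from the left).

primary 7, secondary 1, 3, 5

Parse left to right into trochaic (ˈσσ) feet: (ˈpu.teb) (ˈre.to:k) (ˈli.gu:) (ˈkri:.sku:) los. Syllable 9 is left unfooted.
Foot heads (stressed positions): 1, 3, 5, 7.
End Rule Rightmost: primary stress on the rightmost head = syllable 7.
Secondary stress on 1, 3, 5: ˌpu.teb.ˌre.to:k.ˌli.gu:.ˈkri:.sku:.los.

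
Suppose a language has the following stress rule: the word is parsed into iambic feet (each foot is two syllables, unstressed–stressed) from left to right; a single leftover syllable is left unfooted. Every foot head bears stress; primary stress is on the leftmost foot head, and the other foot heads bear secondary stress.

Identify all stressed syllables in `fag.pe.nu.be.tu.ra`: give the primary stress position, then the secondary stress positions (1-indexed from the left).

Parse left to right into iambic (σˈσ) feet: (fag.ˈpe) (nu.ˈbe) (tu.ˈra).
Foot heads (stressed positions): 2, 4, 6.
End Rule Leftmost: primary stress on the leftmost head = syllable 2.
Secondary stress on 4, 6: fag.ˈpe.nu.ˌbe.tu.ˌra.

primary 2, secondary 4, 6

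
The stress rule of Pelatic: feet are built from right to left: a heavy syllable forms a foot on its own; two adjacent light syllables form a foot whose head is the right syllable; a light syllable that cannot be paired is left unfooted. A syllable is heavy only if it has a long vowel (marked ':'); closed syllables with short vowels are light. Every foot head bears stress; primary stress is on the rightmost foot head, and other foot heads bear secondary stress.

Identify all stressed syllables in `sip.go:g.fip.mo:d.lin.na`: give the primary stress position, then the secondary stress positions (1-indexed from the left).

primary 6, secondary 2, 4

Weights: 1 sip L, 2 go:g H, 3 fip L, 4 mo:d H, 5 lin L, 6 na L.
Parse right to left (heavy = foot alone; LL = one foot; stranded L unfooted): sip (ˈgo:g) fip (ˈmo:d) (lin.ˈna).
Foot heads: 2, 4, 6.
Primary stress on the rightmost head = syllable 6.
Secondary stress on 2, 4: sip.ˌgo:g.fip.ˌmo:d.lin.ˈna.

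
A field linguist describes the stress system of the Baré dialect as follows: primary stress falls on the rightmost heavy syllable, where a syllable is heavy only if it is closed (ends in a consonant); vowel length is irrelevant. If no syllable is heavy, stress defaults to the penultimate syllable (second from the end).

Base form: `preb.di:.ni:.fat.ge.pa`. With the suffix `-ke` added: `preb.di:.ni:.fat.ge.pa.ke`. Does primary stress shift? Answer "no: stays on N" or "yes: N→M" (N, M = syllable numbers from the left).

Base `preb.di:.ni:.fat.ge.pa` (6 syllables):
  Weights: 1 preb H, 2 di: L, 3 ni: L, 4 fat H, 5 ge L, 6 pa L.
  Heavy syllables in the domain: 1, 4. The rightmost is syllable 4 (fat).
  → primary stress on syllable 4.
Suffixed `preb.di:.ni:.fat.ge.pa.ke` (7 syllables):
  Weights: 1 preb H, 2 di: L, 3 ni: L, 4 fat H, 5 ge L, 6 pa L, 7 ke L.
  Heavy syllables in the domain: 1, 4. The rightmost is syllable 4 (fat).
  → primary stress on syllable 4.

no: stays on 4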